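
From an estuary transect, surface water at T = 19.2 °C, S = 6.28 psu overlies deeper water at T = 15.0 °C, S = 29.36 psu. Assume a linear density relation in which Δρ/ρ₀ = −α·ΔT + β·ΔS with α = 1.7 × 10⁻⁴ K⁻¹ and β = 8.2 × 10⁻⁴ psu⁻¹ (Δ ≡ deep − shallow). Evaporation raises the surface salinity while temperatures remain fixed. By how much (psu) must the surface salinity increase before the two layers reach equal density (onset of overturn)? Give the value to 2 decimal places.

Neutral buoyancy requires −α(T_deep − T_surf) + β(S_deep − S_surf′) = 0.
S_surf′ = S_deep − (α/β)·ΔT = 29.36 − (1.7 × 10⁻⁴/8.2 × 10⁻⁴)·(-4.2) = 30.2307 psu.
Increase required: 30.2307 − 6.28 = 23.9507 psu.

23.95 psu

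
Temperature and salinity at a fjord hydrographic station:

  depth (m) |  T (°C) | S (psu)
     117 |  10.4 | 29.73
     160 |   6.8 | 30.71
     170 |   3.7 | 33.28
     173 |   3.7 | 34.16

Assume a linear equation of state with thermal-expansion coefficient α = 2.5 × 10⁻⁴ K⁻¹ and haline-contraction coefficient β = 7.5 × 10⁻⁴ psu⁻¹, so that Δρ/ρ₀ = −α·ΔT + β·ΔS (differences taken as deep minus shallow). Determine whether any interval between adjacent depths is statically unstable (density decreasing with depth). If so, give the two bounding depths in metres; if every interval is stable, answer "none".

none

Evaluate Δρ/ρ₀ = −αΔT + βΔS across each adjacent pair:
  117–160 m: −αΔT+βΔS = −(2.5 × 10⁻⁴)(-3.6)+(7.5 × 10⁻⁴)(+0.98) = 1.6 × 10⁻³ → stable
  160–170 m: −αΔT+βΔS = −(2.5 × 10⁻⁴)(-3.1)+(7.5 × 10⁻⁴)(+2.57) = 2.7 × 10⁻³ → stable
  170–173 m: −αΔT+βΔS = −(2.5 × 10⁻⁴)(+0.0)+(7.5 × 10⁻⁴)(+0.88) = 6.6 × 10⁻⁴ → stable
Every interval has Δρ > 0: the column is stably stratified throughout.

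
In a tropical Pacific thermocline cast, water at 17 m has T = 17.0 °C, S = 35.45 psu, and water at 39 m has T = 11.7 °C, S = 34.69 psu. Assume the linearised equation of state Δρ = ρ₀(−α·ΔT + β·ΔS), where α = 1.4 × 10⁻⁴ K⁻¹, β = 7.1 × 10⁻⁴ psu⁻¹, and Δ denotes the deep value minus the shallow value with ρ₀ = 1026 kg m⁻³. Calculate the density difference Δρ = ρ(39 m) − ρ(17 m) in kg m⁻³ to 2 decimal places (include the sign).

+0.21 kg m⁻³

ΔT = -5.3 K, ΔS = -0.76 psu (deep − shallow).
Δρ/ρ₀ = −(1.4 × 10⁻⁴)(-5.3) + (7.1 × 10⁻⁴)(-0.76) = 2.024 × 10⁻⁴.
Δρ = 1026 × (2.024 × 10⁻⁴) = +0.21 kg m⁻³.
Positive Δρ: denser below, stable.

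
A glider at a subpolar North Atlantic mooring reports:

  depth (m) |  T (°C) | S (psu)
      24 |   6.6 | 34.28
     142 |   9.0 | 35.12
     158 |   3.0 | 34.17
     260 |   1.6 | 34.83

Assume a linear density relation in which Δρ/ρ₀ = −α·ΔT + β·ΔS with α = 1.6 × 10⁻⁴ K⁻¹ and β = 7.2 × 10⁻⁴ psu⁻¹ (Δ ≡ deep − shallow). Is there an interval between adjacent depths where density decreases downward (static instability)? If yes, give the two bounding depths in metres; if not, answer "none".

Evaluate Δρ/ρ₀ = −αΔT + βΔS across each adjacent pair:
  24–142 m: −αΔT+βΔS = −(1.6 × 10⁻⁴)(+2.4)+(7.2 × 10⁻⁴)(+0.84) = 2.2 × 10⁻⁴ → stable
  142–158 m: −αΔT+βΔS = −(1.6 × 10⁻⁴)(-6.0)+(7.2 × 10⁻⁴)(-0.95) = 2.8 × 10⁻⁴ → stable
  158–260 m: −αΔT+βΔS = −(1.6 × 10⁻⁴)(-1.4)+(7.2 × 10⁻⁴)(+0.66) = 7.0 × 10⁻⁴ → stable
Every interval has Δρ > 0: the column is stably stratified throughout.

none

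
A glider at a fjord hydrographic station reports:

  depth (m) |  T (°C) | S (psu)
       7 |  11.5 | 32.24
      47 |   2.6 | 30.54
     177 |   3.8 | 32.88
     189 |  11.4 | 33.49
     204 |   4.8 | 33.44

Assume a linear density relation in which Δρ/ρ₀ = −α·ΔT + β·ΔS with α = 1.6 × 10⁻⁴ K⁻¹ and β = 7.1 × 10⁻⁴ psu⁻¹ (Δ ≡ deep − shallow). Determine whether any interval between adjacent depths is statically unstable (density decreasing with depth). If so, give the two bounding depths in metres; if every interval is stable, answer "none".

177–189 m

Evaluate Δρ/ρ₀ = −αΔT + βΔS across each adjacent pair:
  7–47 m: −αΔT+βΔS = −(1.6 × 10⁻⁴)(-8.9)+(7.1 × 10⁻⁴)(-1.70) = 2.2 × 10⁻⁴ → stable
  47–177 m: −αΔT+βΔS = −(1.6 × 10⁻⁴)(+1.2)+(7.1 × 10⁻⁴)(+2.34) = 1.5 × 10⁻³ → stable
  177–189 m: −αΔT+βΔS = −(1.6 × 10⁻⁴)(+7.6)+(7.1 × 10⁻⁴)(+0.61) = -7.8 × 10⁻⁴ → UNSTABLE
  189–204 m: −αΔT+βΔS = −(1.6 × 10⁻⁴)(-6.6)+(7.1 × 10⁻⁴)(-0.05) = 1.0 × 10⁻³ → stable
The 177–189 m interval has Δρ < 0: lighter water underlies denser water.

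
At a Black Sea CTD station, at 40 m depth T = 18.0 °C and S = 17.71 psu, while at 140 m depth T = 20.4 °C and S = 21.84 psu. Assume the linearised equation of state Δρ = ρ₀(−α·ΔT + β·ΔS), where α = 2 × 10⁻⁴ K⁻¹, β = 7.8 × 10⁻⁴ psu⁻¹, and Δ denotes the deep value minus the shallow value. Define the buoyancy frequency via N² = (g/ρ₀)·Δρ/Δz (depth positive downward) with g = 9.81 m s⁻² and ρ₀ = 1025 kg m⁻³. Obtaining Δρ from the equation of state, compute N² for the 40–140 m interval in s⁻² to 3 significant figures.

ΔT = +2.4 K, ΔS = +4.13 psu (deep − shallow).
Δρ/ρ₀ = −αΔT + βΔS = -4.80 × 10⁻⁴ + 3.2214 × 10⁻³ = 2.7414 × 10⁻³, so Δρ ≈ 2.810 kg m⁻³.
N² = (g/ρ₀)·Δρ/Δz = g·(Δρ/ρ₀)/Δz = 9.81 × 2.7414 × 10⁻³ / 100 = 2.6893 × 10⁻⁴ s⁻² ≈ 2.69 × 10⁻⁴ s⁻².

2.69 × 10⁻⁴ s⁻²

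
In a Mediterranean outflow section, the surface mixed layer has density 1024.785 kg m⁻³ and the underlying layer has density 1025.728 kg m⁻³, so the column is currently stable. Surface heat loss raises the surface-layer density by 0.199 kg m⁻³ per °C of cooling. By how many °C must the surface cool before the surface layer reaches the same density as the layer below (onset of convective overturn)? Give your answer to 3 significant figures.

Density deficit of the surface layer: 1025.728 − 1024.785 = 0.943 kg m⁻³.
Required change = 0.943 / 0.199 = 4.74 °C.

4.74 °C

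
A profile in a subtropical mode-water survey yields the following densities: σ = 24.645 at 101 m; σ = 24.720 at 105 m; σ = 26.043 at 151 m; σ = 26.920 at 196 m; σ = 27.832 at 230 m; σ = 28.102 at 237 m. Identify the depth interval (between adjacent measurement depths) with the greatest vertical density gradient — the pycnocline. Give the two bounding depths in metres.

Compute the density gradient over each adjacent pair:
  101–105 m: Δρ/Δz = 0.075/4 = 0.019 kg m⁻⁴
  105–151 m: Δρ/Δz = 1.323/46 = 0.029 kg m⁻⁴
  151–196 m: Δρ/Δz = 0.877/45 = 0.019 kg m⁻⁴
  196–230 m: Δρ/Δz = 0.912/34 = 0.027 kg m⁻⁴
  230–237 m: Δρ/Δz = 0.270/7 = 0.039 kg m⁻⁴
The largest gradient is in the 230–237 m interval — the pycnocline.

230–237 m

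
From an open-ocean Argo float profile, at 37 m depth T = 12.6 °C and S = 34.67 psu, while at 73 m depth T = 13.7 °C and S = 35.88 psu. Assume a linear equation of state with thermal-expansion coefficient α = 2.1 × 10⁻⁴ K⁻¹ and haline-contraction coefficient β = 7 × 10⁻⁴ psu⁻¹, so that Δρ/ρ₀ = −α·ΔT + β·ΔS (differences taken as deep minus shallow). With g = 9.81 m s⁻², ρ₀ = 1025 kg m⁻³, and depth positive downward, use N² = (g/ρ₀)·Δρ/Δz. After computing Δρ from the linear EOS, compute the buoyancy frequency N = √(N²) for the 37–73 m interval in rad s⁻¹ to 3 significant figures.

ΔT = +1.1 K, ΔS = +1.21 psu (deep − shallow).
Δρ/ρ₀ = −αΔT + βΔS = -2.31 × 10⁻⁴ + 8.47 × 10⁻⁴ = 6.16 × 10⁻⁴, so Δρ ≈ 0.6314 kg m⁻³.
N² = (g/ρ₀)·Δρ/Δz = g·(Δρ/ρ₀)/Δz = 9.81 × 6.16 × 10⁻⁴ / 36 = 1.6786 × 10⁻⁴ s⁻².
N = √(1.6786 × 10⁻⁴) = 0.012956 rad s⁻¹ ≈ 0.0130 rad s⁻¹.

0.0130 rad s⁻¹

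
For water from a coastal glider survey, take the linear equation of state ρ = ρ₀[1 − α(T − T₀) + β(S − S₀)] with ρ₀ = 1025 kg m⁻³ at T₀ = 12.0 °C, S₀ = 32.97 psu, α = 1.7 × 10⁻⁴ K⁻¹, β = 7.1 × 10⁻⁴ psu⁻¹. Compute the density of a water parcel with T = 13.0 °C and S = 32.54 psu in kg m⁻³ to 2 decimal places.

1024.51 kg m⁻³

T − T₀ = +1.0 K, S − S₀ = -0.43 psu.
Bracket = 1 − α·(+1.0) + β·(-0.43) = 1 + (-4.753 × 10⁻⁴) = 0.9995247.
ρ = 1025 × 0.9995247 = 1024.51 kg m⁻³.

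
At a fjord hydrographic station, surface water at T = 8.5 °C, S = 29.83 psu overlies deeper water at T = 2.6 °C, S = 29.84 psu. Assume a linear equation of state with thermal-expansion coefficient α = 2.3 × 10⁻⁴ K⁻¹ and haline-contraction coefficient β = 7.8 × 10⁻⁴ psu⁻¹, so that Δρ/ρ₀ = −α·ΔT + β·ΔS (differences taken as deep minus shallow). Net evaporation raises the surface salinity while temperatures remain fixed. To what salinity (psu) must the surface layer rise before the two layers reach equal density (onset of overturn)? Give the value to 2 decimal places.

31.58 psu

Neutral buoyancy requires −α(T_deep − T_surf) + β(S_deep − S_surf′) = 0.
S_surf′ = S_deep − (α/β)·ΔT = 29.84 − (2.3 × 10⁻⁴/7.8 × 10⁻⁴)·(-5.9) = 31.5797 psu.
Increase required: 31.5797 − 29.83 = 1.7497 psu.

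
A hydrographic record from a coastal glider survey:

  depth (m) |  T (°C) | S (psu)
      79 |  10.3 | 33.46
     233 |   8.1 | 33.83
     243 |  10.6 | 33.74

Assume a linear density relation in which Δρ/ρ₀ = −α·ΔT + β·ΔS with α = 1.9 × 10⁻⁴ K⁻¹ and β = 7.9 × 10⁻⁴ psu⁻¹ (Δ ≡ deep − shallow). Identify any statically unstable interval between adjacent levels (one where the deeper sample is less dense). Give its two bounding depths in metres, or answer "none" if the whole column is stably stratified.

233–243 m

Evaluate Δρ/ρ₀ = −αΔT + βΔS across each adjacent pair:
  79–233 m: −αΔT+βΔS = −(1.9 × 10⁻⁴)(-2.2)+(7.9 × 10⁻⁴)(+0.37) = 7.1 × 10⁻⁴ → stable
  233–243 m: −αΔT+βΔS = −(1.9 × 10⁻⁴)(+2.5)+(7.9 × 10⁻⁴)(-0.09) = -5.5 × 10⁻⁴ → UNSTABLE
The 233–243 m interval has Δρ < 0: lighter water underlies denser water.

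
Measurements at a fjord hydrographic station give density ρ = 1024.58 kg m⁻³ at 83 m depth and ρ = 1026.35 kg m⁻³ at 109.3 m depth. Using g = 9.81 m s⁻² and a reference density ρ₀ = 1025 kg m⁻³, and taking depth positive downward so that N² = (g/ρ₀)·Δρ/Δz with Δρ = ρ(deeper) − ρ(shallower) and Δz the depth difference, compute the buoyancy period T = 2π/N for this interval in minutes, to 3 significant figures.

4.13 min

Δρ = 1026.35 − 1024.58 = 1.77 kg m⁻³ over Δz = 109.3 − 83 = 26.3 m.
N² = (9.81/1025) × (1.77/26.3) = 6.4411 × 10⁻⁴ s⁻².
N = √(6.4411 × 10⁻⁴) = 0.025379 rad s⁻¹, so T = 2π/N = 247.57 s = 4.1262 min ≈ 4.13 min.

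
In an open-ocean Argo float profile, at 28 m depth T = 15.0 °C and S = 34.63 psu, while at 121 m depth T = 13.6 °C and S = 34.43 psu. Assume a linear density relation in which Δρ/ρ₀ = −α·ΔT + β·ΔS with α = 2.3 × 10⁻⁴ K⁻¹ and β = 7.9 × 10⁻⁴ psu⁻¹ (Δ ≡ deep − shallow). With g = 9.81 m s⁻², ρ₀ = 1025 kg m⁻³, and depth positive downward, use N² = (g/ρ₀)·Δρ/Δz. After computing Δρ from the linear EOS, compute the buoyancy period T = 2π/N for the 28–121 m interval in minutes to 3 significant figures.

ΔT = -1.4 K, ΔS = -0.20 psu (deep − shallow).
Δρ/ρ₀ = −αΔT + βΔS = 3.22 × 10⁻⁴ − 1.58 × 10⁻⁴ = 1.64 × 10⁻⁴, so Δρ ≈ 0.1681 kg m⁻³.
N² = (g/ρ₀)·Δρ/Δz = g·(Δρ/ρ₀)/Δz = 9.81 × 1.64 × 10⁻⁴ / 93 = 1.7299 × 10⁻⁵ s⁻².
N = √(1.7299 × 10⁻⁵) = 4.1592 × 10⁻³ rad s⁻¹ → T = 2π/N = 1.5107 × 10³ s = 25.178 min ≈ 25.2 min.

25.2 min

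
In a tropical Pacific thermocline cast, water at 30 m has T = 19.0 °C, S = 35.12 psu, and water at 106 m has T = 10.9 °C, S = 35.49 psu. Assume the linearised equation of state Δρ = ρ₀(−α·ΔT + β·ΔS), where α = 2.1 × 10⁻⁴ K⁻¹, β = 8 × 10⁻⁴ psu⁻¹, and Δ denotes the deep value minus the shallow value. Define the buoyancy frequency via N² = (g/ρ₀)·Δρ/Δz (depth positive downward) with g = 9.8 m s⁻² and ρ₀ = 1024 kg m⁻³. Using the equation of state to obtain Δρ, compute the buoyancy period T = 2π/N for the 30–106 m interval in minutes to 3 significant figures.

ΔT = -8.1 K, ΔS = +0.37 psu (deep − shallow).
Δρ/ρ₀ = −αΔT + βΔS = 1.701 × 10⁻³ + 2.96 × 10⁻⁴ = 1.997 × 10⁻³, so Δρ ≈ 2.045 kg m⁻³.
N² = (g/ρ₀)·Δρ/Δz = g·(Δρ/ρ₀)/Δz = 9.8 × 1.997 × 10⁻³ / 76 = 2.5751 × 10⁻⁴ s⁻².
N = √(2.5751 × 10⁻⁴) = 0.016047 rad s⁻¹ → T = 2π/N = 391.55 s = 6.5258 min ≈ 6.53 min.

6.53 min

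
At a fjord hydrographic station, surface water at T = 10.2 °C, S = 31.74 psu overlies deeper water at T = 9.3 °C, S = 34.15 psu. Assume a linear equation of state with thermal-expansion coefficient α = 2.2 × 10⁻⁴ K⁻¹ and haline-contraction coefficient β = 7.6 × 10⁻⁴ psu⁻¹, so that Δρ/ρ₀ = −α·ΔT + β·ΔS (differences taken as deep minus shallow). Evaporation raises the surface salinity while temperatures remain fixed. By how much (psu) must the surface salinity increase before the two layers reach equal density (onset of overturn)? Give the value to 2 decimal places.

2.67 psu

Neutral buoyancy requires −α(T_deep − T_surf) + β(S_deep − S_surf′) = 0.
S_surf′ = S_deep − (α/β)·ΔT = 34.15 − (2.2 × 10⁻⁴/7.6 × 10⁻⁴)·(-0.9) = 34.4105 psu.
Increase required: 34.4105 − 31.74 = 2.6705 psu.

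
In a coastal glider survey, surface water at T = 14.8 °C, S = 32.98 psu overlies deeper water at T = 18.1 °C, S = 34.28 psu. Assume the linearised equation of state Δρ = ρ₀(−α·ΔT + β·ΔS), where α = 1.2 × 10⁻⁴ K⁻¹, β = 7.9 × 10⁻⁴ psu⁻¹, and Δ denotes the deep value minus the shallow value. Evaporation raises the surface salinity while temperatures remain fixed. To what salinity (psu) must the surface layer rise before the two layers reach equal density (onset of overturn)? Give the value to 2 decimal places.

33.78 psu

Neutral buoyancy requires −α(T_deep − T_surf) + β(S_deep − S_surf′) = 0.
S_surf′ = S_deep − (α/β)·ΔT = 34.28 − (1.2 × 10⁻⁴/7.9 × 10⁻⁴)·(+3.3) = 33.7787 psu.
Increase required: 33.7787 − 32.98 = 0.7987 psu.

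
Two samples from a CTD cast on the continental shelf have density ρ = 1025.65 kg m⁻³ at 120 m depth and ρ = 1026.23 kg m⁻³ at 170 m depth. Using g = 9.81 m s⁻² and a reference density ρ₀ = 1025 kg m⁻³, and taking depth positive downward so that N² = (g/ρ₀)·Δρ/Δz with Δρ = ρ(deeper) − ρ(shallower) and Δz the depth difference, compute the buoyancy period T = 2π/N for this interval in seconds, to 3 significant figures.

596 s

Δρ = 1026.23 − 1025.65 = 0.58 kg m⁻³ over Δz = 170 − 120 = 50 m.
N² = (9.81/1025) × (0.58/50) = 1.1102 × 10⁻⁴ s⁻².
N = √(1.1102 × 10⁻⁴) = 0.010537 rad s⁻¹, so T = 2π/N = 596.30 s ≈ 596 s.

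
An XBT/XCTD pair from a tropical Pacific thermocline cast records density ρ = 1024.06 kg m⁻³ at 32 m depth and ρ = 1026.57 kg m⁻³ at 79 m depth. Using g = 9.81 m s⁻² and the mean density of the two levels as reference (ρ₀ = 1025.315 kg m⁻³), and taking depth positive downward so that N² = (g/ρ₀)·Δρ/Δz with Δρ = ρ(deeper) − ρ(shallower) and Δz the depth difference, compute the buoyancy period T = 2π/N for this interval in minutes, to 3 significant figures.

Δρ = 1026.57 − 1024.06 = 2.51 kg m⁻³ over Δz = 79 − 32 = 47 m.
N² = (9.81/1025.315) × (2.51/47) = 5.1096 × 10⁻⁴ s⁻².
N = √(5.1096 × 10⁻⁴) = 0.022604 rad s⁻¹, so T = 2π/N = 277.97 s = 4.6328 min ≈ 4.63 min.

4.63 min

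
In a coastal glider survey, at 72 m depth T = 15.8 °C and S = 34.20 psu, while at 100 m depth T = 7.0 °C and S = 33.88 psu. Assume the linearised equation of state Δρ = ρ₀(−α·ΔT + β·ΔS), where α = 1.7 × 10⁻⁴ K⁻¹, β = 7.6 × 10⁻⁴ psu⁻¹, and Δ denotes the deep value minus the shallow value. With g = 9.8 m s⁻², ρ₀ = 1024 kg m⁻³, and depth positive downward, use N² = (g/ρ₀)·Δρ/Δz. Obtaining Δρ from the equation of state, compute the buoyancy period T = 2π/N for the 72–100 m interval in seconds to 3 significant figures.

300 s

ΔT = -8.8 K, ΔS = -0.32 psu (deep − shallow).
Δρ/ρ₀ = −αΔT + βΔS = 1.496 × 10⁻³ − 2.432 × 10⁻⁴ = 1.2528 × 10⁻³, so Δρ ≈ 1.283 kg m⁻³.
N² = (g/ρ₀)·Δρ/Δz = g·(Δρ/ρ₀)/Δz = 9.8 × 1.2528 × 10⁻³ / 28 = 4.3848 × 10⁻⁴ s⁻².
N = √(4.3848 × 10⁻⁴) = 0.020940 rad s⁻¹ → T = 2π/N = 300.06 s ≈ 300 s.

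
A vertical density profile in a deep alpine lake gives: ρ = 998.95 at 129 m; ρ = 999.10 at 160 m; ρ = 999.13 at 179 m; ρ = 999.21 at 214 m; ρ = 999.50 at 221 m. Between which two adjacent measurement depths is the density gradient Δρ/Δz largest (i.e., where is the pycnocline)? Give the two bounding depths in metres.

Compute the density gradient over each adjacent pair:
  129–160 m: Δρ/Δz = 0.15/31 = 4.8 × 10⁻³ kg m⁻⁴
  160–179 m: Δρ/Δz = 0.03/19 = 1.6 × 10⁻³ kg m⁻⁴
  179–214 m: Δρ/Δz = 0.08/35 = 2.3 × 10⁻³ kg m⁻⁴
  214–221 m: Δρ/Δz = 0.29/7 = 0.041 kg m⁻⁴
The largest gradient is in the 214–221 m interval — the pycnocline.

214–221 m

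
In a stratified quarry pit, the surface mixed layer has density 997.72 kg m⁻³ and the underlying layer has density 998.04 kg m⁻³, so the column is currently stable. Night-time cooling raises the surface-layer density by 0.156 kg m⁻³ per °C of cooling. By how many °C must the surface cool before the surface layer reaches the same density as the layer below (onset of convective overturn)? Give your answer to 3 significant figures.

Density deficit of the surface layer: 998.04 − 997.72 = 0.32 kg m⁻³.
Required change = 0.32 / 0.156 = 2.05 °C.

2.05 °C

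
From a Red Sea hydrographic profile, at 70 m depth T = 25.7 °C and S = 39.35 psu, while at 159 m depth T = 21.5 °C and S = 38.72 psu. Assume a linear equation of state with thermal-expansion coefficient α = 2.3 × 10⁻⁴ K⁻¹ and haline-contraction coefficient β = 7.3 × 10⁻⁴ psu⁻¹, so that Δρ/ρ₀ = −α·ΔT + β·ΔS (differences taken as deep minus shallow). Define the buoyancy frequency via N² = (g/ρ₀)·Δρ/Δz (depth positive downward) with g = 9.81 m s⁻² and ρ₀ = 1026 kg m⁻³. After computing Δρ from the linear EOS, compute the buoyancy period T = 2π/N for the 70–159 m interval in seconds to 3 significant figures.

ΔT = -4.2 K, ΔS = -0.63 psu (deep − shallow).
Δρ/ρ₀ = −αΔT + βΔS = 9.66 × 10⁻⁴ − 4.599 × 10⁻⁴ = 5.061 × 10⁻⁴, so Δρ ≈ 0.5193 kg m⁻³.
N² = (g/ρ₀)·Δρ/Δz = g·(Δρ/ρ₀)/Δz = 9.81 × 5.061 × 10⁻⁴ / 89 = 5.5785 × 10⁻⁵ s⁻².
N = √(5.5785 × 10⁻⁵) = 7.4689 × 10⁻³ rad s⁻¹ → T = 2π/N = 841.25 s ≈ 841 s.

841 s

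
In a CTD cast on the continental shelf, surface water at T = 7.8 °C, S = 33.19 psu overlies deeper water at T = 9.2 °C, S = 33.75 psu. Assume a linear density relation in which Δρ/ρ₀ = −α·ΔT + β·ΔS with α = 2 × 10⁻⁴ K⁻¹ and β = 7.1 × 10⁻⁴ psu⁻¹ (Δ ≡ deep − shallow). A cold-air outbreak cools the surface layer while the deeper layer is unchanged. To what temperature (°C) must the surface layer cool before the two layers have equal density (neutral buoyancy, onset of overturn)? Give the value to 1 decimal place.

7.2 °C

Neutral buoyancy requires Δρ = 0, i.e. −α(T_deep − T_surf′) + β(S_deep − S_surf) = 0.
T_surf′ = T_deep − (β/α)·ΔS = 9.2 − (7.1 × 10⁻⁴/2 × 10⁻⁴)·(+0.56) = 7.212 °C.
Cooling required: 7.8 − (7.212) = 0.588 °C.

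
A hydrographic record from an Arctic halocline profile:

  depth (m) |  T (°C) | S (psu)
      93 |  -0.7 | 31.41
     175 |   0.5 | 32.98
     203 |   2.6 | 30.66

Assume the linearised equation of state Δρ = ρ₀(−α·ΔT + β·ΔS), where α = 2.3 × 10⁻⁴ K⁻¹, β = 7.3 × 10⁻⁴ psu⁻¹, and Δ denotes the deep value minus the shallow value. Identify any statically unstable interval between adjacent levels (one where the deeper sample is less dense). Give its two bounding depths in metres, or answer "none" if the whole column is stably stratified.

Evaluate Δρ/ρ₀ = −αΔT + βΔS across each adjacent pair:
  93–175 m: −αΔT+βΔS = −(2.3 × 10⁻⁴)(+1.2)+(7.3 × 10⁻⁴)(+1.57) = 8.7 × 10⁻⁴ → stable
  175–203 m: −αΔT+βΔS = −(2.3 × 10⁻⁴)(+2.1)+(7.3 × 10⁻⁴)(-2.32) = -2.2 × 10⁻³ → UNSTABLE
The 175–203 m interval has Δρ < 0: lighter water underlies denser water.

175–203 m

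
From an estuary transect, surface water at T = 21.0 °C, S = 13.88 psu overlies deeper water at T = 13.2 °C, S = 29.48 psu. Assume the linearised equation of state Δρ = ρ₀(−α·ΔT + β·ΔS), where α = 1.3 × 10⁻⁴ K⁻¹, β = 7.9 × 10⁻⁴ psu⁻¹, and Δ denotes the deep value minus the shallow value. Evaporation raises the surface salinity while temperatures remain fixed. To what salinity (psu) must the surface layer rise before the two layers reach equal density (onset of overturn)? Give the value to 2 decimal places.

30.76 psu

Neutral buoyancy requires −α(T_deep − T_surf) + β(S_deep − S_surf′) = 0.
S_surf′ = S_deep − (α/β)·ΔT = 29.48 − (1.3 × 10⁻⁴/7.9 × 10⁻⁴)·(-7.8) = 30.7635 psu.
Increase required: 30.7635 − 13.88 = 16.8835 psu.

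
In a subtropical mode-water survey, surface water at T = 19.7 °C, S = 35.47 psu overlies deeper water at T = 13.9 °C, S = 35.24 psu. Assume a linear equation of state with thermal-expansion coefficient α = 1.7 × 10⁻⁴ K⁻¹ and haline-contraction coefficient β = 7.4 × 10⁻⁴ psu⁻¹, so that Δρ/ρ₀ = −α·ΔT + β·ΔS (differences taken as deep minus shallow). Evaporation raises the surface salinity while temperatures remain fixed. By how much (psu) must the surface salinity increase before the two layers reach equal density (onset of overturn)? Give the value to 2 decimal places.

1.10 psu

Neutral buoyancy requires −α(T_deep − T_surf) + β(S_deep − S_surf′) = 0.
S_surf′ = S_deep − (α/β)·ΔT = 35.24 − (1.7 × 10⁻⁴/7.4 × 10⁻⁴)·(-5.8) = 36.5724 psu.
Increase required: 36.5724 − 35.47 = 1.1024 psu.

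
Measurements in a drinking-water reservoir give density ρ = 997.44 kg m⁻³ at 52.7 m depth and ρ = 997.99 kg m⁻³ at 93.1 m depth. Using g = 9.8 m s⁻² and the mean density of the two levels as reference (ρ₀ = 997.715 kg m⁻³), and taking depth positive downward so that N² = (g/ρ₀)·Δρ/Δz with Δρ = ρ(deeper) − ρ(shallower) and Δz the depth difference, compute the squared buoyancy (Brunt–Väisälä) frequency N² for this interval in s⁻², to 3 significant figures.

Δρ = 997.99 − 997.44 = 0.55 kg m⁻³ over Δz = 93.1 − 52.7 = 40.4 m.
N² = (9.8/997.715) × (0.55/40.4) = 1.3372 × 10⁻⁴ s⁻² ≈ 1.34 × 10⁻⁴ s⁻².

1.34 × 10⁻⁴ s⁻²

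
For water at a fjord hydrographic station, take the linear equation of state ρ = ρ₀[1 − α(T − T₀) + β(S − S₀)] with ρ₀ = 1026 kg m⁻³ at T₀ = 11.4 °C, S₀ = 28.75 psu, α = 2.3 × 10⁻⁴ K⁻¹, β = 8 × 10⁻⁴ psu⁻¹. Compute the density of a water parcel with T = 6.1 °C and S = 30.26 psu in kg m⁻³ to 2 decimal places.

T − T₀ = -5.3 K, S − S₀ = +1.51 psu.
Bracket = 1 − α·(-5.3) + β·(+1.51) = 1 + (2.427 × 10⁻³) = 1.0024270.
ρ = 1026 × 1.0024270 = 1028.49 kg m⁻³.

1028.49 kg m⁻³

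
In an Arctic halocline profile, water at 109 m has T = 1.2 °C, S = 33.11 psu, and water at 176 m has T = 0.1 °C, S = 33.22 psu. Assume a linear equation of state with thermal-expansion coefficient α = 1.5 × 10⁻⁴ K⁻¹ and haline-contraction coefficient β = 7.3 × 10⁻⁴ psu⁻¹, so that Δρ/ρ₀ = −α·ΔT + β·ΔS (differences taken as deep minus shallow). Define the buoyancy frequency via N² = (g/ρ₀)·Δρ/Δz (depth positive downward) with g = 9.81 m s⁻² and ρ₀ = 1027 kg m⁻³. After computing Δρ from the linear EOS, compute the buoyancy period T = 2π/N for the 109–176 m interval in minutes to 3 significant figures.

17.5 min

ΔT = -1.1 K, ΔS = +0.11 psu (deep − shallow).
Δρ/ρ₀ = −αΔT + βΔS = 1.65 × 10⁻⁴ + 8.03 × 10⁻⁵ = 2.453 × 10⁻⁴, so Δρ ≈ 0.2519 kg m⁻³.
N² = (g/ρ₀)·Δρ/Δz = g·(Δρ/ρ₀)/Δz = 9.81 × 2.453 × 10⁻⁴ / 67 = 3.5916 × 10⁻⁵ s⁻².
N = √(3.5916 × 10⁻⁵) = 5.9930 × 10⁻³ rad s⁻¹ → T = 2π/N = 1.0484 × 10³ s = 17.473 min ≈ 17.5 min.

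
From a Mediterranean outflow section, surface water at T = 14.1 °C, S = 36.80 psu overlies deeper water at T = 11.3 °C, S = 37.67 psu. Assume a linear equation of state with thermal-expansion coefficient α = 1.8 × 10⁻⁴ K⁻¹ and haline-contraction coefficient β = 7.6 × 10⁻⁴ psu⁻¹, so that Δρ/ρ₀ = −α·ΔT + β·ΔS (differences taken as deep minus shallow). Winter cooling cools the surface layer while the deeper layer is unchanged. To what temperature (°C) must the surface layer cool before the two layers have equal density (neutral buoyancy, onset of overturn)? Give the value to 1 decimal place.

Neutral buoyancy requires Δρ = 0, i.e. −α(T_deep − T_surf′) + β(S_deep − S_surf) = 0.
T_surf′ = T_deep − (β/α)·ΔS = 11.3 − (7.6 × 10⁻⁴/1.8 × 10⁻⁴)·(+0.87) = 7.627 °C.
Cooling required: 14.1 − (7.627) = 6.473 °C.

7.6 °C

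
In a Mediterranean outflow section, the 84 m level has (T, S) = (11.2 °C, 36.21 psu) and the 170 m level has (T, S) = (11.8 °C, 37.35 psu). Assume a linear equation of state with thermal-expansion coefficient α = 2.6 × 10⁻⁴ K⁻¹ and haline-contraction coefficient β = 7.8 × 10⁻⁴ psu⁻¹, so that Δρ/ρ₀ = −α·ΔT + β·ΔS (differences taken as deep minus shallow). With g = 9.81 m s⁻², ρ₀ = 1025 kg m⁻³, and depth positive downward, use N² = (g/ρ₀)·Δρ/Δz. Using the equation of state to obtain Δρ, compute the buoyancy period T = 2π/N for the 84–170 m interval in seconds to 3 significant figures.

ΔT = +0.6 K, ΔS = +1.14 psu (deep − shallow).
Δρ/ρ₀ = −αΔT + βΔS = -1.56 × 10⁻⁴ + 8.892 × 10⁻⁴ = 7.332 × 10⁻⁴, so Δρ ≈ 0.7515 kg m⁻³.
N² = (g/ρ₀)·Δρ/Δz = g·(Δρ/ρ₀)/Δz = 9.81 × 7.332 × 10⁻⁴ / 86 = 8.3636 × 10⁻⁵ s⁻².
N = √(8.3636 × 10⁻⁵) = 9.1453 × 10⁻³ rad s⁻¹ → T = 2π/N = 687.04 s ≈ 687 s.

687 s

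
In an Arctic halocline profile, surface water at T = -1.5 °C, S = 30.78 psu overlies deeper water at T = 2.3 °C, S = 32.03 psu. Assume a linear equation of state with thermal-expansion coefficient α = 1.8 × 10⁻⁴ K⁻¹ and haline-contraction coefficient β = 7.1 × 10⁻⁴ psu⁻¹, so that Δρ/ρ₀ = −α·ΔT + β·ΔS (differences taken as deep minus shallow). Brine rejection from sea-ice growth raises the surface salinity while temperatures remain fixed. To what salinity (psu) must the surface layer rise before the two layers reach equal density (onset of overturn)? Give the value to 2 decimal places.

Neutral buoyancy requires −α(T_deep − T_surf) + β(S_deep − S_surf′) = 0.
S_surf′ = S_deep − (α/β)·ΔT = 32.03 − (1.8 × 10⁻⁴/7.1 × 10⁻⁴)·(+3.8) = 31.0666 psu.
Increase required: 31.0666 − 30.78 = 0.2866 psu.

31.07 psu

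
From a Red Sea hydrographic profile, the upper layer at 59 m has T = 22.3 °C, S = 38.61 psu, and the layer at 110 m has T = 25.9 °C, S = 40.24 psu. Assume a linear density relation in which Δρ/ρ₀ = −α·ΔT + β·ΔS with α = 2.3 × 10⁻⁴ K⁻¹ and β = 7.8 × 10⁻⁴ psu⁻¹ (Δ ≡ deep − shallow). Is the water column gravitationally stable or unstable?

ΔT = 25.9 − 22.3 = +3.6 K and ΔS = 40.24 − 38.61 = +1.63 psu (deep − shallow).
−αΔT = -8.28 × 10⁻⁴; βΔS = 1.2714 × 10⁻³; sum Δρ/ρ₀ = 4.434 × 10⁻⁴.
Δρ/ρ₀ > 0, so Δρ > 0: deeper water is denser → statically stable.

stable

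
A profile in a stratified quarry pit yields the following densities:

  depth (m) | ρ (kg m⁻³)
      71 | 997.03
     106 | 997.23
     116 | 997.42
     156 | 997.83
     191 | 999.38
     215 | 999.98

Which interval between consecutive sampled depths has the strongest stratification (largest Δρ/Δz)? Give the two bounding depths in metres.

156–191 m

Compute the density gradient over each adjacent pair:
  71–106 m: Δρ/Δz = 0.20/35 = 5.7 × 10⁻³ kg m⁻⁴
  106–116 m: Δρ/Δz = 0.19/10 = 0.019 kg m⁻⁴
  116–156 m: Δρ/Δz = 0.41/40 = 0.010 kg m⁻⁴
  156–191 m: Δρ/Δz = 1.55/35 = 0.044 kg m⁻⁴
  191–215 m: Δρ/Δz = 0.60/24 = 0.025 kg m⁻⁴
The largest gradient is in the 156–191 m interval — the pycnocline.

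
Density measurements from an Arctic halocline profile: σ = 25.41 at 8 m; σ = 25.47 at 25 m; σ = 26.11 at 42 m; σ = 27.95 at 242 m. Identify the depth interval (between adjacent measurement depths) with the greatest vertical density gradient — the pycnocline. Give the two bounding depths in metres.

Compute the density gradient over each adjacent pair:
  8–25 m: Δρ/Δz = 0.06/17 = 3.5 × 10⁻³ kg m⁻⁴
  25–42 m: Δρ/Δz = 0.64/17 = 0.038 kg m⁻⁴
  42–242 m: Δρ/Δz = 1.84/200 = 9.2 × 10⁻³ kg m⁻⁴
The largest gradient is in the 25–42 m interval — the pycnocline.

25–42 m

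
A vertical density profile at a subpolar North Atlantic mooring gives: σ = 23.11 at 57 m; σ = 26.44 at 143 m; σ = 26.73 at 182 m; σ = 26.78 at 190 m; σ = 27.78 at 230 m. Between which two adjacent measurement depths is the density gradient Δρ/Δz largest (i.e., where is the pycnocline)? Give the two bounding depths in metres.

57–143 m

Compute the density gradient over each adjacent pair:
  57–143 m: Δρ/Δz = 3.33/86 = 0.039 kg m⁻⁴
  143–182 m: Δρ/Δz = 0.29/39 = 7.4 × 10⁻³ kg m⁻⁴
  182–190 m: Δρ/Δz = 0.05/8 = 6.3 × 10⁻³ kg m⁻⁴
  190–230 m: Δρ/Δz = 1.00/40 = 0.025 kg m⁻⁴
The largest gradient is in the 57–143 m interval — the pycnocline.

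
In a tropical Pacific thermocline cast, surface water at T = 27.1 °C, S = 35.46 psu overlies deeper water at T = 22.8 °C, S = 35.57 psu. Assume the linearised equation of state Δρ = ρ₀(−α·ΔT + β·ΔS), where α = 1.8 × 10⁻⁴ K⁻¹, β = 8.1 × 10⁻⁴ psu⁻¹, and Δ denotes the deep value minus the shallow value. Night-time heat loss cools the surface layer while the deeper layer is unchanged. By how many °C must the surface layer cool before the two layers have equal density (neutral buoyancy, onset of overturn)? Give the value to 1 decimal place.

Neutral buoyancy requires Δρ = 0, i.e. −α(T_deep − T_surf′) + β(S_deep − S_surf) = 0.
T_surf′ = T_deep − (β/α)·ΔS = 22.8 − (8.1 × 10⁻⁴/1.8 × 10⁻⁴)·(+0.11) = 22.305 °C.
Cooling required: 27.1 − (22.305) = 4.795 °C.

4.8 °C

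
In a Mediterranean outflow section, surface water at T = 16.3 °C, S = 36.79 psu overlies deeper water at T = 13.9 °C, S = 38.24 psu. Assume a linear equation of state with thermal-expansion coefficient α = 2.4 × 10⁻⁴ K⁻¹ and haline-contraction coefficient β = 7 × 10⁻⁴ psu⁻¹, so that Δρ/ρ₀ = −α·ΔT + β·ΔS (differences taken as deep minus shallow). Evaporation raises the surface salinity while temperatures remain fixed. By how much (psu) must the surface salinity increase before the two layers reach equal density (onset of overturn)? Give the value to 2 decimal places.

2.27 psu

Neutral buoyancy requires −α(T_deep − T_surf) + β(S_deep − S_surf′) = 0.
S_surf′ = S_deep − (α/β)·ΔT = 38.24 − (2.4 × 10⁻⁴/7 × 10⁻⁴)·(-2.4) = 39.0629 psu.
Increase required: 39.0629 − 36.79 = 2.2729 psu.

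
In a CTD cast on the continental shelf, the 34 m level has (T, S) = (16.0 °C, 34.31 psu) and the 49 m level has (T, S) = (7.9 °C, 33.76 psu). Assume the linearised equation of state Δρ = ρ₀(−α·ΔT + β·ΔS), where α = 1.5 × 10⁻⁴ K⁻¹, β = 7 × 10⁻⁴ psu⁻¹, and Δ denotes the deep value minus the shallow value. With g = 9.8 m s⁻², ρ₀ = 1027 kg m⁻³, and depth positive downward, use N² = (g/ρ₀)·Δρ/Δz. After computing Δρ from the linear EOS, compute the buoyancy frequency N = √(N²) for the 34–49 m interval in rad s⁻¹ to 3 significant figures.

0.0233 rad s⁻¹

ΔT = -8.1 K, ΔS = -0.55 psu (deep − shallow).
Δρ/ρ₀ = −αΔT + βΔS = 1.215 × 10⁻³ − 3.85 × 10⁻⁴ = 8.30 × 10⁻⁴, so Δρ ≈ 0.8524 kg m⁻³.
N² = (g/ρ₀)·Δρ/Δz = g·(Δρ/ρ₀)/Δz = 9.8 × 8.30 × 10⁻⁴ / 15 = 5.4227 × 10⁻⁴ s⁻².
N = √(5.4227 × 10⁻⁴) = 0.023287 rad s⁻¹ ≈ 0.0233 rad s⁻¹.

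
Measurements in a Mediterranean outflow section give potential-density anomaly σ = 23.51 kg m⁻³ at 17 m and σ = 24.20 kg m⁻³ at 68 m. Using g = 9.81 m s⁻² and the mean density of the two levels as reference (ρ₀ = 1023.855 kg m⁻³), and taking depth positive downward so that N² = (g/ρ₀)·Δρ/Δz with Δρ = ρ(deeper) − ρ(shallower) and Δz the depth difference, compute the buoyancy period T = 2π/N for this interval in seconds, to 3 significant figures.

Δρ = 1024.20 − 1023.51 = 0.69 kg m⁻³ over Δz = 68 − 17 = 51 m.
N² = (9.81/1023.855) × (0.69/51) = 1.2963 × 10⁻⁴ s⁻².
N = √(1.2963 × 10⁻⁴) = 0.011386 rad s⁻¹, so T = 2π/N = 551.83 s ≈ 552 s.
N² > 0, so the interval is statically stable.

552 s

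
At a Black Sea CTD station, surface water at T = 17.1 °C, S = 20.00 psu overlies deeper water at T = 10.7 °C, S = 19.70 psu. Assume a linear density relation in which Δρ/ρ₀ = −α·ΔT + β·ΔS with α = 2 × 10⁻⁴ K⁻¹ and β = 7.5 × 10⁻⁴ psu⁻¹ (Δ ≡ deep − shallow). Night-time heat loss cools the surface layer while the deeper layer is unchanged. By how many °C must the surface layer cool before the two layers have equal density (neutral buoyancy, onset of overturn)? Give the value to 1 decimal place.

5.3 °C

Neutral buoyancy requires Δρ = 0, i.e. −α(T_deep − T_surf′) + β(S_deep − S_surf) = 0.
T_surf′ = T_deep − (β/α)·ΔS = 10.7 − (7.5 × 10⁻⁴/2 × 10⁻⁴)·(-0.30) = 11.825 °C.
Cooling required: 17.1 − (11.825) = 5.275 °C.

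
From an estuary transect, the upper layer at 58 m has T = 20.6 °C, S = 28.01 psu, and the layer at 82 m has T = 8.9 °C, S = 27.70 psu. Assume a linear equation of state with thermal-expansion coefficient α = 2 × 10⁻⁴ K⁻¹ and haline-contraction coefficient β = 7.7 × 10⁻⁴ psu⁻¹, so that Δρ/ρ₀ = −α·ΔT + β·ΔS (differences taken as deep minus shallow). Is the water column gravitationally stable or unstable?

ΔT = 8.9 − 20.6 = -11.7 K and ΔS = 27.70 − 28.01 = -0.31 psu (deep − shallow).
−αΔT = 2.34 × 10⁻³; βΔS = -2.387 × 10⁻⁴; sum Δρ/ρ₀ = 2.1013 × 10⁻³.
Δρ/ρ₀ > 0, so Δρ > 0: deeper water is denser → statically stable.

stable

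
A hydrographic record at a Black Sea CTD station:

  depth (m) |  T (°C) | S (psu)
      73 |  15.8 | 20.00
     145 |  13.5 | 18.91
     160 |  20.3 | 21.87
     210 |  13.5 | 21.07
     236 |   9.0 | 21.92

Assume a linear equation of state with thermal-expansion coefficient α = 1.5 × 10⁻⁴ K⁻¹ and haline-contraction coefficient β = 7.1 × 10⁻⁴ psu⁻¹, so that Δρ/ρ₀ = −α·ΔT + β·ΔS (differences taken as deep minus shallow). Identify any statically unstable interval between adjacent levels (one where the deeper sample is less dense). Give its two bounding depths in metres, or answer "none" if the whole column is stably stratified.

Evaluate Δρ/ρ₀ = −αΔT + βΔS across each adjacent pair:
  73–145 m: −αΔT+βΔS = −(1.5 × 10⁻⁴)(-2.3)+(7.1 × 10⁻⁴)(-1.09) = -4.3 × 10⁻⁴ → UNSTABLE
  145–160 m: −αΔT+βΔS = −(1.5 × 10⁻⁴)(+6.8)+(7.1 × 10⁻⁴)(+2.96) = 1.1 × 10⁻³ → stable
  160–210 m: −αΔT+βΔS = −(1.5 × 10⁻⁴)(-6.8)+(7.1 × 10⁻⁴)(-0.80) = 4.5 × 10⁻⁴ → stable
  210–236 m: −αΔT+βΔS = −(1.5 × 10⁻⁴)(-4.5)+(7.1 × 10⁻⁴)(+0.85) = 1.3 × 10⁻³ → stable
The 73–145 m interval has Δρ < 0: lighter water underlies denser water.

73–145 m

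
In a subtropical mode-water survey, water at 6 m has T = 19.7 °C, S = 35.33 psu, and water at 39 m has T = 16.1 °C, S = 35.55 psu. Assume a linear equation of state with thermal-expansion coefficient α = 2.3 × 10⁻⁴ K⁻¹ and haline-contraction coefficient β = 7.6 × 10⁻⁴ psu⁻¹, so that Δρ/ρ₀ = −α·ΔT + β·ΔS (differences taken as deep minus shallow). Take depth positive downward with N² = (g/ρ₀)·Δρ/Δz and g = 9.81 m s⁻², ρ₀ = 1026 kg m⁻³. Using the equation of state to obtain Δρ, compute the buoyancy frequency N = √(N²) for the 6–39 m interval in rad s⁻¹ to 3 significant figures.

0.0172 rad s⁻¹

ΔT = -3.6 K, ΔS = +0.22 psu (deep − shallow).
Δρ/ρ₀ = −αΔT + βΔS = 8.28 × 10⁻⁴ + 1.672 × 10⁻⁴ = 9.952 × 10⁻⁴, so Δρ ≈ 1.021 kg m⁻³.
N² = (g/ρ₀)·Δρ/Δz = g·(Δρ/ρ₀)/Δz = 9.81 × 9.952 × 10⁻⁴ / 33 = 2.9585 × 10⁻⁴ s⁻².
N = √(2.9585 × 10⁻⁴) = 0.017200 rad s⁻¹ ≈ 0.0172 rad s⁻¹.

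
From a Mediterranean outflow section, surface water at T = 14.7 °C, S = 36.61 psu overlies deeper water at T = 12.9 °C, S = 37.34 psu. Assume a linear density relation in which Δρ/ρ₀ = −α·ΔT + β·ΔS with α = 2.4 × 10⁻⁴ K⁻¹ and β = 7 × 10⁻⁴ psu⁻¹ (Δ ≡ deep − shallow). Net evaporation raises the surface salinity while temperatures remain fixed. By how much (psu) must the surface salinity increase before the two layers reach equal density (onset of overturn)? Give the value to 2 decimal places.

1.35 psu

Neutral buoyancy requires −α(T_deep − T_surf) + β(S_deep − S_surf′) = 0.
S_surf′ = S_deep − (α/β)·ΔT = 37.34 − (2.4 × 10⁻⁴/7 × 10⁻⁴)·(-1.8) = 37.9571 psu.
Increase required: 37.9571 − 36.61 = 1.3471 psu.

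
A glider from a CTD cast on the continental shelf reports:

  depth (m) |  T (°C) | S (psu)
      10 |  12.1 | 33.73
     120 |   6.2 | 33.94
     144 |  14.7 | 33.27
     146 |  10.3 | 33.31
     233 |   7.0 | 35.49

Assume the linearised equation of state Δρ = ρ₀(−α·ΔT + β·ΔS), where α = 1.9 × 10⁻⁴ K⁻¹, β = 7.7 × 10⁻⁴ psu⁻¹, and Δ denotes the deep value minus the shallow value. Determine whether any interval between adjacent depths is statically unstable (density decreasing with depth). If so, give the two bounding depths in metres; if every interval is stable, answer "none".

Evaluate Δρ/ρ₀ = −αΔT + βΔS across each adjacent pair:
  10–120 m: −αΔT+βΔS = −(1.9 × 10⁻⁴)(-5.9)+(7.7 × 10⁻⁴)(+0.21) = 1.3 × 10⁻³ → stable
  120–144 m: −αΔT+βΔS = −(1.9 × 10⁻⁴)(+8.5)+(7.7 × 10⁻⁴)(-0.67) = -2.1 × 10⁻³ → UNSTABLE
  144–146 m: −αΔT+βΔS = −(1.9 × 10⁻⁴)(-4.4)+(7.7 × 10⁻⁴)(+0.04) = 8.7 × 10⁻⁴ → stable
  146–233 m: −αΔT+βΔS = −(1.9 × 10⁻⁴)(-3.3)+(7.7 × 10⁻⁴)(+2.18) = 2.3 × 10⁻³ → stable
The 120–144 m interval has Δρ < 0: lighter water underlies denser water.

120–144 m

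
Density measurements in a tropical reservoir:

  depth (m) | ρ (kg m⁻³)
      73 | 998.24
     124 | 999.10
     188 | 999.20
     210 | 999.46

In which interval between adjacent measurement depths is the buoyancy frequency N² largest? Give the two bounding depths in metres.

Compute the density gradient over each adjacent pair:
  73–124 m: Δρ/Δz = 0.86/51 = 0.017 kg m⁻⁴
  124–188 m: Δρ/Δz = 0.10/64 = 1.6 × 10⁻³ kg m⁻⁴
  188–210 m: Δρ/Δz = 0.26/22 = 0.012 kg m⁻⁴
The largest gradient is in the 73–124 m interval — the pycnocline.

73–124 m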